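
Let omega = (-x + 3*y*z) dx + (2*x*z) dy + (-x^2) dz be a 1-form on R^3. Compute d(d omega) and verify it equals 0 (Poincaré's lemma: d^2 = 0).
d(d omega) = 0

Step 1: d omega = sum_{i<j} (∂f_j/∂x_i - ∂f_i/∂x_j) dx_i ∧ dx_j:
  coeff of dx ∧ dy: -z
  coeff of dx ∧ dz: -2*x - 3*y
  coeff of dy ∧ dz: -2*x
Step 2: Apply d again to each 2-form coefficient. The only possible 3-form in R^3 is dx ∧ dy ∧ dz, with coefficient
  ∂(coeff of dy∧dz)/∂x - ∂(coeff of dx∧dz)/∂y + ∂(coeff of dx∧dy)/∂z
  = ∂/∂x (-2*x) - ∂/∂y (-2*x - 3*y) + ∂/∂z (-z).
Each of these terms simplifies to sums of mixed partials that cancel in pairs. The result is 0 (by equality of mixed partials for smooth functions — Schwarz / Clairaut).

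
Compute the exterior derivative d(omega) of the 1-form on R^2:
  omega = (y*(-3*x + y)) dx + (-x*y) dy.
d(omega) = (3*x - 3*y) dx ∧ dy

For a 1-form omega = sum_i f_i dx_i, the exterior derivative is
  d(omega) = sum_{i < j} (∂f_j/∂x_i - ∂f_i/∂x_j) dx_i ∧ dx_j.
  coefficient of dx ∧ dy: ∂f_2/∂x - ∂f_1/∂y = ∂(-x*y)/∂x - ∂(y*(-3*x + y))/∂y = 3*x - 3*y
Assembling: d(omega) = (3*x - 3*y) dx ∧ dy.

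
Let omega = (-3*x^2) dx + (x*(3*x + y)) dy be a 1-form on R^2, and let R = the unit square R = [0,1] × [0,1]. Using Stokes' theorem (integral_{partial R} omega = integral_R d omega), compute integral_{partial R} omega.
integral_(partial R) omega = 7/2

Stokes: integral_partial_R omega = integral_R d omega with d omega = (∂Q/∂x - ∂P/∂y) dx ∧ dy.
  ∂Q/∂x = 6*x + y
  ∂P/∂y = 0
  integrand = ∂Q/∂x - ∂P/∂y = 6*x + y.
Integrating over R: integral_0^1 integral_0^1 (6*x + y) dx dy = 7/2.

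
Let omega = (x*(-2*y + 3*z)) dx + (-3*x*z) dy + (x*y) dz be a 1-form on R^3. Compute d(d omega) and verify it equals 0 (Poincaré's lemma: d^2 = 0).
d(d omega) = 0

Step 1: d omega = sum_{i<j} (∂f_j/∂x_i - ∂f_i/∂x_j) dx_i ∧ dx_j:
  coeff of dx ∧ dy: 2*x - 3*z
  coeff of dx ∧ dz: -3*x + y
  coeff of dy ∧ dz: 4*x
Step 2: Apply d again to each 2-form coefficient. The only possible 3-form in R^3 is dx ∧ dy ∧ dz, with coefficient
  ∂(coeff of dy∧dz)/∂x - ∂(coeff of dx∧dz)/∂y + ∂(coeff of dx∧dy)/∂z
  = ∂/∂x (4*x) - ∂/∂y (-3*x + y) + ∂/∂z (2*x - 3*z).
Each of these terms simplifies to sums of mixed partials that cancel in pairs. The result is 0 (by equality of mixed partials for smooth functions — Schwarz / Clairaut).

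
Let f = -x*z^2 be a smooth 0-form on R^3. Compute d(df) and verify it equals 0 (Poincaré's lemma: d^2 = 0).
d(df) = 0

Step 1: df = sum_i (∂f/∂x_i) dx_i = (-z^2) dx + (0) dy + (-2*x*z) dz.
Step 2: Apply d again. Using the 1-form formula, the coefficient of dx ∧ dy in d(df) is ∂^2 f/∂x ∂y - ∂^2 f/∂y ∂x = (0) - (0) = 0 (equality of mixed partials for smooth f).
Similarly for dx ∧ dz and dy ∧ dz — all coefficients vanish. So d(df) = 0.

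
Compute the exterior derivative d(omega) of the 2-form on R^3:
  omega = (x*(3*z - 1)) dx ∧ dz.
d(omega) = 0

For a 2-form omega = sum_{i<j} g_{ij} dx_i ∧ dx_j, the exterior derivative is
  d(omega) = sum_{i<j} d(g_{ij}) ∧ dx_i ∧ dx_j = sum_{i<j, k} (∂g_{ij}/∂x_k) dx_k ∧ dx_i ∧ dx_j.
Expand each term, using dx_k ∧ dx_i ∧ dx_j = sgn(permutation) dx_{(a)} ∧ dx_{(b)} ∧ dx_{(c)} with (a < b < c) sorted:

Collecting like 3-forms: d(omega) = 0.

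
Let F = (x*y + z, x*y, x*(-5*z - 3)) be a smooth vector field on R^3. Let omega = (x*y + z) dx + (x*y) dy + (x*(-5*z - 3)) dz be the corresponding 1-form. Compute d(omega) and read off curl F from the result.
d(omega) = (0) dy ∧ dz + (5*z + 4) dz ∧ dx + (-x + y) dx ∧ dy; curl F = (0, 5*z + 4, -x + y)

d omega = sum_{i<j} (∂f_j/∂x_i - ∂f_i/∂x_j) dx_i ∧ dx_j. Under the identification (dy ∧ dz, dz ∧ dx, dx ∧ dy) ↔ (e_x, e_y, e_z), the coefficients are exactly the components of curl F. Compute:
  ∂R/∂y - ∂Q/∂z = (0) - (0) = 0
  ∂P/∂z - ∂R/∂x = (1) - (-5*z - 3) = 5*z + 4
  ∂Q/∂x - ∂P/∂y = (y) - (x) = -x + y.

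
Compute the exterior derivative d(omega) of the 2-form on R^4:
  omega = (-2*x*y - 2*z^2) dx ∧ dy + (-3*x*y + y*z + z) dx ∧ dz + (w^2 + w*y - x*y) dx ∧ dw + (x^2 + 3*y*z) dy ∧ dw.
d(omega) = (3*x - 5*z) dx ∧ dy ∧ dz + (-w + 3*x) dx ∧ dy ∧ dw + (-3*y) dy ∧ dz ∧ dw

For a 2-form omega = sum_{i<j} g_{ij} dx_i ∧ dx_j, the exterior derivative is
  d(omega) = sum_{i<j} d(g_{ij}) ∧ dx_i ∧ dx_j = sum_{i<j, k} (∂g_{ij}/∂x_k) dx_k ∧ dx_i ∧ dx_j.
Expand each term, using dx_k ∧ dx_i ∧ dx_j = sgn(permutation) dx_{(a)} ∧ dx_{(b)} ∧ dx_{(c)} with (a < b < c) sorted:
  d(-2*x*y - 2*z^2) includes (∂/∂z)(-2*x*y - 2*z^2) dz = (-4*z) dz, which multiplied by dx ∧ dy gives (-4*z) dx ∧ dy ∧ dz
  d(-3*x*y + y*z + z) includes (∂/∂y)(-3*x*y + y*z + z) dy = (-3*x + z) dy, which multiplied by dx ∧ dz gives (3*x - z) dx ∧ dy ∧ dz
  d(w^2 + w*y - x*y) includes (∂/∂y)(w^2 + w*y - x*y) dy = (w - x) dy, which multiplied by dx ∧ dw gives (-w + x) dx ∧ dy ∧ dw
  d(x^2 + 3*y*z) includes (∂/∂x)(x^2 + 3*y*z) dx = (2*x) dx, which multiplied by dy ∧ dw gives (2*x) dx ∧ dy ∧ dw
  d(x^2 + 3*y*z) includes (∂/∂z)(x^2 + 3*y*z) dz = (3*y) dz, which multiplied by dy ∧ dw gives (-3*y) dy ∧ dz ∧ dw
Collecting like 3-forms: d(omega) = (3*x - 5*z) dx ∧ dy ∧ dz + (-w + 3*x) dx ∧ dy ∧ dw + (-3*y) dy ∧ dz ∧ dw.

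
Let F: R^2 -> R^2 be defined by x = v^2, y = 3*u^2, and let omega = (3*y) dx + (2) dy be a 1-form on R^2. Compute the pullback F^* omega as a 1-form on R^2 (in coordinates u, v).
F^* omega = (12*u) du + (18*u^2*v) dv

Using F^*(f dg) = (f ∘ F) d(g ∘ F), substitute each coordinate x_i by F_i(u, v) in f_i, and replace dx_i by d F_i = (∂F_i/∂u) du + (∂F_i/∂v) dv.
  For the x component: f_1(F) = 9*u^2; d F_1 = (0) du + (2*v) dv
  For the y component: f_2(F) = 2; d F_2 = (6*u) du + (0) dv
Combining and collecting du, dv coefficients:
  coeff of du: 12*u
  coeff of dv: 18*u^2*v
F^* omega = (12*u) du + (18*u^2*v) dv.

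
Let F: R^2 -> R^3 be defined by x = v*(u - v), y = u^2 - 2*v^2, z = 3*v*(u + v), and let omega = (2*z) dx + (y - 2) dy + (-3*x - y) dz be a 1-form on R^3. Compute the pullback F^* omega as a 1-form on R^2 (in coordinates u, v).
F^* omega = (2*u^3 - 3*u^2*v - 7*u*v^2 - 4*u + 21*v^3) du + (-3*u^3 - 13*u^2*v - 9*u*v^2 + 26*v^3 + 8*v) dv

Using F^*(f dg) = (f ∘ F) d(g ∘ F), substitute each coordinate x_i by F_i(u, v) in f_i, and replace dx_i by d F_i = (∂F_i/∂u) du + (∂F_i/∂v) dv.
  For the x component: f_1(F) = 6*v*(u + v); d F_1 = (v) du + (u - 2*v) dv
  For the y component: f_2(F) = u^2 - 2*v^2 - 2; d F_2 = (2*u) du + (-4*v) dv
  For the z component: f_3(F) = -u^2 - 3*u*v + 5*v^2; d F_3 = (3*v) du + (3*u + 6*v) dv
Combining and collecting du, dv coefficients:
  coeff of du: 2*u^3 - 3*u^2*v - 7*u*v^2 - 4*u + 21*v^3
  coeff of dv: -3*u^3 - 13*u^2*v - 9*u*v^2 + 26*v^3 + 8*v
F^* omega = (2*u^3 - 3*u^2*v - 7*u*v^2 - 4*u + 21*v^3) du + (-3*u^3 - 13*u^2*v - 9*u*v^2 + 26*v^3 + 8*v) dv.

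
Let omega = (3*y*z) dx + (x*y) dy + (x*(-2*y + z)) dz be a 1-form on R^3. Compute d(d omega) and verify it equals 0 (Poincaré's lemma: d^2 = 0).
d(d omega) = 0

Step 1: d omega = sum_{i<j} (∂f_j/∂x_i - ∂f_i/∂x_j) dx_i ∧ dx_j:
  coeff of dx ∧ dy: y - 3*z
  coeff of dx ∧ dz: -5*y + z
  coeff of dy ∧ dz: -2*x
Step 2: Apply d again to each 2-form coefficient. The only possible 3-form in R^3 is dx ∧ dy ∧ dz, with coefficient
  ∂(coeff of dy∧dz)/∂x - ∂(coeff of dx∧dz)/∂y + ∂(coeff of dx∧dy)/∂z
  = ∂/∂x (-2*x) - ∂/∂y (-5*y + z) + ∂/∂z (y - 3*z).
Each of these terms simplifies to sums of mixed partials that cancel in pairs. The result is 0 (by equality of mixed partials for smooth functions — Schwarz / Clairaut).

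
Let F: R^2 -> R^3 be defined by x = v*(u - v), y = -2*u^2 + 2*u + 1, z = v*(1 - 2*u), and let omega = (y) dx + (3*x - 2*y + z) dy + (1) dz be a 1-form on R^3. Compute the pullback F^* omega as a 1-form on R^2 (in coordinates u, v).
F^* omega = (-16*u^3 - 6*u^2*v + 24*u^2 + 12*u*v^2 - 6*v^2 + v - 4) du + (-2*u^3 + 4*u^2*v + 2*u^2 - 4*u*v - u - 2*v + 1) dv

Using F^*(f dg) = (f ∘ F) d(g ∘ F), substitute each coordinate x_i by F_i(u, v) in f_i, and replace dx_i by d F_i = (∂F_i/∂u) du + (∂F_i/∂v) dv.
  For the x component: f_1(F) = -2*u^2 + 2*u + 1; d F_1 = (v) du + (u - 2*v) dv
  For the y component: f_2(F) = 4*u^2 + u*v - 4*u - 3*v^2 + v - 2; d F_2 = (2 - 4*u) du + (0) dv
  For the z component: f_3(F) = 1; d F_3 = (-2*v) du + (1 - 2*u) dv
Combining and collecting du, dv coefficients:
  coeff of du: -16*u^3 - 6*u^2*v + 24*u^2 + 12*u*v^2 - 6*v^2 + v - 4
  coeff of dv: -2*u^3 + 4*u^2*v + 2*u^2 - 4*u*v - u - 2*v + 1
F^* omega = (-16*u^3 - 6*u^2*v + 24*u^2 + 12*u*v^2 - 6*v^2 + v - 4) du + (-2*u^3 + 4*u^2*v + 2*u^2 - 4*u*v - u - 2*v + 1) dv.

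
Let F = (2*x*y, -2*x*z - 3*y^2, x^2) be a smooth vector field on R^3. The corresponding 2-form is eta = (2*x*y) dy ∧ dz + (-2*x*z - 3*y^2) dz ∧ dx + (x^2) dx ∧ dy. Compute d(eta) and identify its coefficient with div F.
d(eta) = (-4*y) dx ∧ dy ∧ dz; div F = -4*y

For a 2-form in R^3 of the form above, applying d gives a 3-form with coefficient ∂P/∂x + ∂Q/∂y + ∂R/∂z:
  ∂P/∂x = 2*y
  ∂Q/∂y = -6*y
  ∂R/∂z = 0
Sum = -4*y, which is exactly div F.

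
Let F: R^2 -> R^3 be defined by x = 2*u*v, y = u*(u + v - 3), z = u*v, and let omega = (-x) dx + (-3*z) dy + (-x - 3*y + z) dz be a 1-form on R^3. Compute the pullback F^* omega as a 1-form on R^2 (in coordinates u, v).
F^* omega = (u*v*(-9*u - 11*v + 18)) du + (u^2*(-3*u - 11*v + 9)) dv

Using F^*(f dg) = (f ∘ F) d(g ∘ F), substitute each coordinate x_i by F_i(u, v) in f_i, and replace dx_i by d F_i = (∂F_i/∂u) du + (∂F_i/∂v) dv.
  For the x component: f_1(F) = -2*u*v; d F_1 = (2*v) du + (2*u) dv
  For the y component: f_2(F) = -3*u*v; d F_2 = (2*u + v - 3) du + (u) dv
  For the z component: f_3(F) = u*(-3*u - 4*v + 9); d F_3 = (v) du + (u) dv
Combining and collecting du, dv coefficients:
  coeff of du: u*v*(-9*u - 11*v + 18)
  coeff of dv: u^2*(-3*u - 11*v + 9)
F^* omega = (u*v*(-9*u - 11*v + 18)) du + (u^2*(-3*u - 11*v + 9)) dv.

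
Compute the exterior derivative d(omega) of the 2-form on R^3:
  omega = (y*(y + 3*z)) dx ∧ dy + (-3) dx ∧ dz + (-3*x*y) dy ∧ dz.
d(omega) = 0

For a 2-form omega = sum_{i<j} g_{ij} dx_i ∧ dx_j, the exterior derivative is
  d(omega) = sum_{i<j} d(g_{ij}) ∧ dx_i ∧ dx_j = sum_{i<j, k} (∂g_{ij}/∂x_k) dx_k ∧ dx_i ∧ dx_j.
Expand each term, using dx_k ∧ dx_i ∧ dx_j = sgn(permutation) dx_{(a)} ∧ dx_{(b)} ∧ dx_{(c)} with (a < b < c) sorted:
  d(y*(y + 3*z)) includes (∂/∂z)(y*(y + 3*z)) dz = (3*y) dz, which multiplied by dx ∧ dy gives (3*y) dx ∧ dy ∧ dz
  d(-3*x*y) includes (∂/∂x)(-3*x*y) dx = (-3*y) dx, which multiplied by dy ∧ dz gives (-3*y) dx ∧ dy ∧ dz
Collecting like 3-forms: d(omega) = 0.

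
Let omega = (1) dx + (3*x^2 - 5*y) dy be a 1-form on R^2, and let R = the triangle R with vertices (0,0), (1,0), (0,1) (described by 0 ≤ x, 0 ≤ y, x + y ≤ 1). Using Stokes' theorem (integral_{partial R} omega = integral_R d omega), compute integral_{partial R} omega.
integral_(partial R) omega = 1

Stokes: integral_partial_R omega = integral_R d omega with d omega = (∂Q/∂x - ∂P/∂y) dx ∧ dy.
  ∂Q/∂x = 6*x
  ∂P/∂y = 0
  integrand = ∂Q/∂x - ∂P/∂y = 6*x.
Integrating over R: integral_0^1 integral_0^{1-x} (6*x) dy dx = 1.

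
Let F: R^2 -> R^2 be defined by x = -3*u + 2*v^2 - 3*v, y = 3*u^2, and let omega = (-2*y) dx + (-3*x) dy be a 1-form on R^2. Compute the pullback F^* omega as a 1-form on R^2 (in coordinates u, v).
F^* omega = (18*u*(4*u - 2*v^2 + 3*v)) du + (u^2*(18 - 24*v)) dv

Using F^*(f dg) = (f ∘ F) d(g ∘ F), substitute each coordinate x_i by F_i(u, v) in f_i, and replace dx_i by d F_i = (∂F_i/∂u) du + (∂F_i/∂v) dv.
  For the x component: f_1(F) = -6*u^2; d F_1 = (-3) du + (4*v - 3) dv
  For the y component: f_2(F) = 9*u - 6*v^2 + 9*v; d F_2 = (6*u) du + (0) dv
Combining and collecting du, dv coefficients:
  coeff of du: 18*u*(4*u - 2*v^2 + 3*v)
  coeff of dv: u^2*(18 - 24*v)
F^* omega = (18*u*(4*u - 2*v^2 + 3*v)) du + (u^2*(18 - 24*v)) dv.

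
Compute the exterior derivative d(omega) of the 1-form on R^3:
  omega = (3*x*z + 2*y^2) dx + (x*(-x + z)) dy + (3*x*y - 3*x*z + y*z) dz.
d(omega) = (-2*x - 4*y + z) dx ∧ dy + (-3*x + 3*y - 3*z) dx ∧ dz + (2*x + z) dy ∧ dz

For a 1-form omega = sum_i f_i dx_i, the exterior derivative is
  d(omega) = sum_{i < j} (∂f_j/∂x_i - ∂f_i/∂x_j) dx_i ∧ dx_j.
  coefficient of dx ∧ dy: ∂f_2/∂x - ∂f_1/∂y = ∂(x*(-x + z))/∂x - ∂(3*x*z + 2*y^2)/∂y = -2*x - 4*y + z
  coefficient of dx ∧ dz: ∂f_3/∂x - ∂f_1/∂z = ∂(3*x*y - 3*x*z + y*z)/∂x - ∂(3*x*z + 2*y^2)/∂z = -3*x + 3*y - 3*z
  coefficient of dy ∧ dz: ∂f_3/∂y - ∂f_2/∂z = ∂(3*x*y - 3*x*z + y*z)/∂y - ∂(x*(-x + z))/∂z = 2*x + z
Assembling: d(omega) = (-2*x - 4*y + z) dx ∧ dy + (-3*x + 3*y - 3*z) dx ∧ dz + (2*x + z) dy ∧ dz.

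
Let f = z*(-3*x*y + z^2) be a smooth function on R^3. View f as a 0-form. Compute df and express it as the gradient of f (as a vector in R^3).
df = (-3*y*z) dx + (-3*x*z) dy + (-3*x*y + 3*z^2) dz; grad f = (-3*y*z, -3*x*z, -3*x*y + 3*z^2)

For a 0-form f, d f = (∂f/∂x) dx + (∂f/∂y) dy + (∂f/∂z) dz. The components of the vector representation are exactly the entries of grad f in Cartesian coordinates:
  ∂f/∂x = -3*y*z
  ∂f/∂y = -3*x*z
  ∂f/∂z = -3*x*y + 3*z^2.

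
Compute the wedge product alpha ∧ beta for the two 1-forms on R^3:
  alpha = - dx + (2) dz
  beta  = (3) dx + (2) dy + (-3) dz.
alpha ∧ beta = (-2) dx ∧ dy + (-3) dx ∧ dz + (-4) dy ∧ dz

Distribute the wedge, using dx_i ∧ dx_j = -dx_j ∧ dx_i and dx_i ∧ dx_i = 0. For each pair (i, j) with i < j, the coefficient of dx_i ∧ dx_j in alpha ∧ beta is (alpha_i * beta_j - alpha_j * beta_i). Collecting: alpha ∧ beta = (-2) dx ∧ dy + (-3) dx ∧ dz + (-4) dy ∧ dz.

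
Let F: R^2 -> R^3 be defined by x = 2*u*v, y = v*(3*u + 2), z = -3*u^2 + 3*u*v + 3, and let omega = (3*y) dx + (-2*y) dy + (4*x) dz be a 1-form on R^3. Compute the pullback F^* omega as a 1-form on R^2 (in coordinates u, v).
F^* omega = (24*u*v*(-2*u + v)) du + (4*v*(6*u^2 - 3*u - 2)) dv

Using F^*(f dg) = (f ∘ F) d(g ∘ F), substitute each coordinate x_i by F_i(u, v) in f_i, and replace dx_i by d F_i = (∂F_i/∂u) du + (∂F_i/∂v) dv.
  For the x component: f_1(F) = 3*v*(3*u + 2); d F_1 = (2*v) du + (2*u) dv
  For the y component: f_2(F) = 2*v*(-3*u - 2); d F_2 = (3*v) du + (3*u + 2) dv
  For the z component: f_3(F) = 8*u*v; d F_3 = (-6*u + 3*v) du + (3*u) dv
Combining and collecting du, dv coefficients:
  coeff of du: 24*u*v*(-2*u + v)
  coeff of dv: 4*v*(6*u^2 - 3*u - 2)
F^* omega = (24*u*v*(-2*u + v)) du + (4*v*(6*u^2 - 3*u - 2)) dv.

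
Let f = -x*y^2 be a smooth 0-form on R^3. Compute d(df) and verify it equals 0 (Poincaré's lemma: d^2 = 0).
d(df) = 0

Step 1: df = sum_i (∂f/∂x_i) dx_i = (-y^2) dx + (-2*x*y) dy + (0) dz.
Step 2: Apply d again. Using the 1-form formula, the coefficient of dx ∧ dy in d(df) is ∂^2 f/∂x ∂y - ∂^2 f/∂y ∂x = (-2*y) - (-2*y) = 0 (equality of mixed partials for smooth f).
Similarly for dx ∧ dz and dy ∧ dz — all coefficients vanish. So d(df) = 0.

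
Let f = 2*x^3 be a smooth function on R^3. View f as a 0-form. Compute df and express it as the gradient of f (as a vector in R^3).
df = (6*x^2) dx + (0) dy + (0) dz; grad f = (6*x^2, 0, 0)

For a 0-form f, d f = (∂f/∂x) dx + (∂f/∂y) dy + (∂f/∂z) dz. The components of the vector representation are exactly the entries of grad f in Cartesian coordinates:
  ∂f/∂x = 6*x^2
  ∂f/∂y = 0
  ∂f/∂z = 0.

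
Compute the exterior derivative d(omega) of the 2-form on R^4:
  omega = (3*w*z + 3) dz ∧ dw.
d(omega) = 0

For a 2-form omega = sum_{i<j} g_{ij} dx_i ∧ dx_j, the exterior derivative is
  d(omega) = sum_{i<j} d(g_{ij}) ∧ dx_i ∧ dx_j = sum_{i<j, k} (∂g_{ij}/∂x_k) dx_k ∧ dx_i ∧ dx_j.
Expand each term, using dx_k ∧ dx_i ∧ dx_j = sgn(permutation) dx_{(a)} ∧ dx_{(b)} ∧ dx_{(c)} with (a < b < c) sorted:

Collecting like 3-forms: d(omega) = 0.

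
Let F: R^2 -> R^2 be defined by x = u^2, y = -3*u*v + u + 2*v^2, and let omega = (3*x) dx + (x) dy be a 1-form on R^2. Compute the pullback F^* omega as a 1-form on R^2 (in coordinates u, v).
F^* omega = (u^2*(6*u - 3*v + 1)) du + (u^2*(-3*u + 4*v)) dv

Using F^*(f dg) = (f ∘ F) d(g ∘ F), substitute each coordinate x_i by F_i(u, v) in f_i, and replace dx_i by d F_i = (∂F_i/∂u) du + (∂F_i/∂v) dv.
  For the x component: f_1(F) = 3*u^2; d F_1 = (2*u) du + (0) dv
  For the y component: f_2(F) = u^2; d F_2 = (1 - 3*v) du + (-3*u + 4*v) dv
Combining and collecting du, dv coefficients:
  coeff of du: u^2*(6*u - 3*v + 1)
  coeff of dv: u^2*(-3*u + 4*v)
F^* omega = (u^2*(6*u - 3*v + 1)) du + (u^2*(-3*u + 4*v)) dv.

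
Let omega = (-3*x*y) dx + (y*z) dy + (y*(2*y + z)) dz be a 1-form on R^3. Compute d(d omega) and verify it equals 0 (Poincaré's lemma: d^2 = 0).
d(d omega) = 0

Step 1: d omega = sum_{i<j} (∂f_j/∂x_i - ∂f_i/∂x_j) dx_i ∧ dx_j:
  coeff of dx ∧ dy: 3*x
  coeff of dx ∧ dz: 0
  coeff of dy ∧ dz: 3*y + z
Step 2: Apply d again to each 2-form coefficient. The only possible 3-form in R^3 is dx ∧ dy ∧ dz, with coefficient
  ∂(coeff of dy∧dz)/∂x - ∂(coeff of dx∧dz)/∂y + ∂(coeff of dx∧dy)/∂z
  = ∂/∂x (3*y + z) - ∂/∂y (0) + ∂/∂z (3*x).
Each of these terms simplifies to sums of mixed partials that cancel in pairs. The result is 0 (by equality of mixed partials for smooth functions — Schwarz / Clairaut).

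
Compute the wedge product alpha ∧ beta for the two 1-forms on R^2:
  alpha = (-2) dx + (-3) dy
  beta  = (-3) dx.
alpha ∧ beta = (-9) dx ∧ dy

Distribute the wedge, using dx_i ∧ dx_j = -dx_j ∧ dx_i and dx_i ∧ dx_i = 0. For each pair (i, j) with i < j, the coefficient of dx_i ∧ dx_j in alpha ∧ beta is (alpha_i * beta_j - alpha_j * beta_i). Collecting: alpha ∧ beta = (-9) dx ∧ dy.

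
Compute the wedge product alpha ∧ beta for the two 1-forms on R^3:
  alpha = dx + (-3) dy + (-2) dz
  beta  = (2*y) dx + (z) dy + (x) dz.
alpha ∧ beta = (6*y + z) dx ∧ dy + (x + 4*y) dx ∧ dz + (-3*x + 2*z) dy ∧ dz

Distribute the wedge, using dx_i ∧ dx_j = -dx_j ∧ dx_i and dx_i ∧ dx_i = 0. For each pair (i, j) with i < j, the coefficient of dx_i ∧ dx_j in alpha ∧ beta is (alpha_i * beta_j - alpha_j * beta_i). Collecting: alpha ∧ beta = (6*y + z) dx ∧ dy + (x + 4*y) dx ∧ dz + (-3*x + 2*z) dy ∧ dz.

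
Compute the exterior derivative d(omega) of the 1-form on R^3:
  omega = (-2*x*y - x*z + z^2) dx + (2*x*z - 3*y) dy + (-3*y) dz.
d(omega) = (2*x + 2*z) dx ∧ dy + (x - 2*z) dx ∧ dz + (-2*x - 3) dy ∧ dz

For a 1-form omega = sum_i f_i dx_i, the exterior derivative is
  d(omega) = sum_{i < j} (∂f_j/∂x_i - ∂f_i/∂x_j) dx_i ∧ dx_j.
  coefficient of dx ∧ dy: ∂f_2/∂x - ∂f_1/∂y = ∂(2*x*z - 3*y)/∂x - ∂(-2*x*y - x*z + z^2)/∂y = 2*x + 2*z
  coefficient of dx ∧ dz: ∂f_3/∂x - ∂f_1/∂z = ∂(-3*y)/∂x - ∂(-2*x*y - x*z + z^2)/∂z = x - 2*z
  coefficient of dy ∧ dz: ∂f_3/∂y - ∂f_2/∂z = ∂(-3*y)/∂y - ∂(2*x*z - 3*y)/∂z = -2*x - 3
Assembling: d(omega) = (2*x + 2*z) dx ∧ dy + (x - 2*z) dx ∧ dz + (-2*x - 3) dy ∧ dz.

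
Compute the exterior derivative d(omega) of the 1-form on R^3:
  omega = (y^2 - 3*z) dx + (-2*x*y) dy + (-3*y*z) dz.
d(omega) = (-4*y) dx ∧ dy + (3) dx ∧ dz + (-3*z) dy ∧ dz

For a 1-form omega = sum_i f_i dx_i, the exterior derivative is
  d(omega) = sum_{i < j} (∂f_j/∂x_i - ∂f_i/∂x_j) dx_i ∧ dx_j.
  coefficient of dx ∧ dy: ∂f_2/∂x - ∂f_1/∂y = ∂(-2*x*y)/∂x - ∂(y^2 - 3*z)/∂y = -4*y
  coefficient of dx ∧ dz: ∂f_3/∂x - ∂f_1/∂z = ∂(-3*y*z)/∂x - ∂(y^2 - 3*z)/∂z = 3
  coefficient of dy ∧ dz: ∂f_3/∂y - ∂f_2/∂z = ∂(-3*y*z)/∂y - ∂(-2*x*y)/∂z = -3*z
Assembling: d(omega) = (-4*y) dx ∧ dy + (3) dx ∧ dz + (-3*z) dy ∧ dz.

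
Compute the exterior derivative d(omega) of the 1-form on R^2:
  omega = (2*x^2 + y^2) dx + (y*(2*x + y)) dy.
d(omega) = 0

For a 1-form omega = sum_i f_i dx_i, the exterior derivative is
  d(omega) = sum_{i < j} (∂f_j/∂x_i - ∂f_i/∂x_j) dx_i ∧ dx_j.

Assembling: d(omega) = 0.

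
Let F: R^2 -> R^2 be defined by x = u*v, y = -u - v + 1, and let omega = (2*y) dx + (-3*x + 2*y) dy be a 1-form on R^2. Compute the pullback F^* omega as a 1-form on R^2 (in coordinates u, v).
F^* omega = (u*v + 2*u - 2*v^2 + 4*v - 2) du + (-2*u^2 + u*v + 4*u + 2*v - 2) dv

Using F^*(f dg) = (f ∘ F) d(g ∘ F), substitute each coordinate x_i by F_i(u, v) in f_i, and replace dx_i by d F_i = (∂F_i/∂u) du + (∂F_i/∂v) dv.
  For the x component: f_1(F) = -2*u - 2*v + 2; d F_1 = (v) du + (u) dv
  For the y component: f_2(F) = -3*u*v - 2*u - 2*v + 2; d F_2 = (-1) du + (-1) dv
Combining and collecting du, dv coefficients:
  coeff of du: u*v + 2*u - 2*v^2 + 4*v - 2
  coeff of dv: -2*u^2 + u*v + 4*u + 2*v - 2
F^* omega = (u*v + 2*u - 2*v^2 + 4*v - 2) du + (-2*u^2 + u*v + 4*u + 2*v - 2) dv.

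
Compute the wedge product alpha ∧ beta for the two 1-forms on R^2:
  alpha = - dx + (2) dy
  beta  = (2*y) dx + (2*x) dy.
alpha ∧ beta = (-2*x - 4*y) dx ∧ dy

Distribute the wedge, using dx_i ∧ dx_j = -dx_j ∧ dx_i and dx_i ∧ dx_i = 0. For each pair (i, j) with i < j, the coefficient of dx_i ∧ dx_j in alpha ∧ beta is (alpha_i * beta_j - alpha_j * beta_i). Collecting: alpha ∧ beta = (-2*x - 4*y) dx ∧ dy.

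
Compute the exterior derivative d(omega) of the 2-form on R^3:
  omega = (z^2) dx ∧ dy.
d(omega) = (2*z) dx ∧ dy ∧ dz

For a 2-form omega = sum_{i<j} g_{ij} dx_i ∧ dx_j, the exterior derivative is
  d(omega) = sum_{i<j} d(g_{ij}) ∧ dx_i ∧ dx_j = sum_{i<j, k} (∂g_{ij}/∂x_k) dx_k ∧ dx_i ∧ dx_j.
Expand each term, using dx_k ∧ dx_i ∧ dx_j = sgn(permutation) dx_{(a)} ∧ dx_{(b)} ∧ dx_{(c)} with (a < b < c) sorted:
  d(z^2) includes (∂/∂z)(z^2) dz = (2*z) dz, which multiplied by dx ∧ dy gives (2*z) dx ∧ dy ∧ dz
Collecting like 3-forms: d(omega) = (2*z) dx ∧ dy ∧ dz.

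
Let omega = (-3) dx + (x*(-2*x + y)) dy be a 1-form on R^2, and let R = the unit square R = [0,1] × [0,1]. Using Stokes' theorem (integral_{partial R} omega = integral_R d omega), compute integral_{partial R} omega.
integral_(partial R) omega = -3/2

Stokes: integral_partial_R omega = integral_R d omega with d omega = (∂Q/∂x - ∂P/∂y) dx ∧ dy.
  ∂Q/∂x = -4*x + y
  ∂P/∂y = 0
  integrand = ∂Q/∂x - ∂P/∂y = -4*x + y.
Integrating over R: integral_0^1 integral_0^1 (-4*x + y) dx dy = -3/2.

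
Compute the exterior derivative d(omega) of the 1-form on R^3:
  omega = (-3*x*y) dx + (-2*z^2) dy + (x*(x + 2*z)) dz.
d(omega) = (3*x) dx ∧ dy + (2*x + 2*z) dx ∧ dz + (4*z) dy ∧ dz

For a 1-form omega = sum_i f_i dx_i, the exterior derivative is
  d(omega) = sum_{i < j} (∂f_j/∂x_i - ∂f_i/∂x_j) dx_i ∧ dx_j.
  coefficient of dx ∧ dy: ∂f_2/∂x - ∂f_1/∂y = ∂(-2*z^2)/∂x - ∂(-3*x*y)/∂y = 3*x
  coefficient of dx ∧ dz: ∂f_3/∂x - ∂f_1/∂z = ∂(x*(x + 2*z))/∂x - ∂(-3*x*y)/∂z = 2*x + 2*z
  coefficient of dy ∧ dz: ∂f_3/∂y - ∂f_2/∂z = ∂(x*(x + 2*z))/∂y - ∂(-2*z^2)/∂z = 4*z
Assembling: d(omega) = (3*x) dx ∧ dy + (2*x + 2*z) dx ∧ dz + (4*z) dy ∧ dz.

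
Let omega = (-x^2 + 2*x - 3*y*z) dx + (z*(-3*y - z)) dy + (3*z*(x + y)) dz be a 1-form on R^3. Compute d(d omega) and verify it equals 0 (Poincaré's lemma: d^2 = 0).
d(d omega) = 0

Step 1: d omega = sum_{i<j} (∂f_j/∂x_i - ∂f_i/∂x_j) dx_i ∧ dx_j:
  coeff of dx ∧ dy: 3*z
  coeff of dx ∧ dz: 3*y + 3*z
  coeff of dy ∧ dz: 3*y + 5*z
Step 2: Apply d again to each 2-form coefficient. The only possible 3-form in R^3 is dx ∧ dy ∧ dz, with coefficient
  ∂(coeff of dy∧dz)/∂x - ∂(coeff of dx∧dz)/∂y + ∂(coeff of dx∧dy)/∂z
  = ∂/∂x (3*y + 5*z) - ∂/∂y (3*y + 3*z) + ∂/∂z (3*z).
Each of these terms simplifies to sums of mixed partials that cancel in pairs. The result is 0 (by equality of mixed partials for smooth functions — Schwarz / Clairaut).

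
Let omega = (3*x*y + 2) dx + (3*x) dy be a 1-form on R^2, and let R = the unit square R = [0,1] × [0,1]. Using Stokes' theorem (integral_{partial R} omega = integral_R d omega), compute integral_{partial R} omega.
integral_(partial R) omega = 3/2

Stokes: integral_partial_R omega = integral_R d omega with d omega = (∂Q/∂x - ∂P/∂y) dx ∧ dy.
  ∂Q/∂x = 3
  ∂P/∂y = 3*x
  integrand = ∂Q/∂x - ∂P/∂y = 3 - 3*x.
Integrating over R: integral_0^1 integral_0^1 (3 - 3*x) dx dy = 3/2.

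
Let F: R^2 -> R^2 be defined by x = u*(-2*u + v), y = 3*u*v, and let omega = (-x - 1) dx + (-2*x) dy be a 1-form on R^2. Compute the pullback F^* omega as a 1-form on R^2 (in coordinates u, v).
F^* omega = (-8*u^3 + 18*u^2*v - 7*u*v^2 + 4*u - v) du + (u*(14*u^2 - 7*u*v - 1)) dv

Using F^*(f dg) = (f ∘ F) d(g ∘ F), substitute each coordinate x_i by F_i(u, v) in f_i, and replace dx_i by d F_i = (∂F_i/∂u) du + (∂F_i/∂v) dv.
  For the x component: f_1(F) = 2*u^2 - u*v - 1; d F_1 = (-4*u + v) du + (u) dv
  For the y component: f_2(F) = 2*u*(2*u - v); d F_2 = (3*v) du + (3*u) dv
Combining and collecting du, dv coefficients:
  coeff of du: -8*u^3 + 18*u^2*v - 7*u*v^2 + 4*u - v
  coeff of dv: u*(14*u^2 - 7*u*v - 1)
F^* omega = (-8*u^3 + 18*u^2*v - 7*u*v^2 + 4*u - v) du + (u*(14*u^2 - 7*u*v - 1)) dv.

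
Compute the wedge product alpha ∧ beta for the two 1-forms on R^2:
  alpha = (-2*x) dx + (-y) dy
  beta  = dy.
alpha ∧ beta = (-2*x) dx ∧ dy

Distribute the wedge, using dx_i ∧ dx_j = -dx_j ∧ dx_i and dx_i ∧ dx_i = 0. For each pair (i, j) with i < j, the coefficient of dx_i ∧ dx_j in alpha ∧ beta is (alpha_i * beta_j - alpha_j * beta_i). Collecting: alpha ∧ beta = (-2*x) dx ∧ dy.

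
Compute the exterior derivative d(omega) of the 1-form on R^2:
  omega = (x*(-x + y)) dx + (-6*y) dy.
d(omega) = (-x) dx ∧ dy

For a 1-form omega = sum_i f_i dx_i, the exterior derivative is
  d(omega) = sum_{i < j} (∂f_j/∂x_i - ∂f_i/∂x_j) dx_i ∧ dx_j.
  coefficient of dx ∧ dy: ∂f_2/∂x - ∂f_1/∂y = ∂(-6*y)/∂x - ∂(x*(-x + y))/∂y = -x
Assembling: d(omega) = (-x) dx ∧ dy.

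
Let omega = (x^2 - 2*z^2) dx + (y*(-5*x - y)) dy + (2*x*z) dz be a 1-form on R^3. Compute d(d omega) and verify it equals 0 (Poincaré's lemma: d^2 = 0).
d(d omega) = 0

Step 1: d omega = sum_{i<j} (∂f_j/∂x_i - ∂f_i/∂x_j) dx_i ∧ dx_j:
  coeff of dx ∧ dy: -5*y
  coeff of dx ∧ dz: 6*z
  coeff of dy ∧ dz: 0
Step 2: Apply d again to each 2-form coefficient. The only possible 3-form in R^3 is dx ∧ dy ∧ dz, with coefficient
  ∂(coeff of dy∧dz)/∂x - ∂(coeff of dx∧dz)/∂y + ∂(coeff of dx∧dy)/∂z
  = ∂/∂x (0) - ∂/∂y (6*z) + ∂/∂z (-5*y).
Each of these terms simplifies to sums of mixed partials that cancel in pairs. The result is 0 (by equality of mixed partials for smooth functions — Schwarz / Clairaut).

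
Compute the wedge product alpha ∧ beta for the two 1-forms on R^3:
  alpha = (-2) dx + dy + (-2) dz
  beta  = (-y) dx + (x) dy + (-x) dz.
alpha ∧ beta = (-2*x + y) dx ∧ dy + (2*x - 2*y) dx ∧ dz + (x) dy ∧ dz

Distribute the wedge, using dx_i ∧ dx_j = -dx_j ∧ dx_i and dx_i ∧ dx_i = 0. For each pair (i, j) with i < j, the coefficient of dx_i ∧ dx_j in alpha ∧ beta is (alpha_i * beta_j - alpha_j * beta_i). Collecting: alpha ∧ beta = (-2*x + y) dx ∧ dy + (2*x - 2*y) dx ∧ dz + (x) dy ∧ dz.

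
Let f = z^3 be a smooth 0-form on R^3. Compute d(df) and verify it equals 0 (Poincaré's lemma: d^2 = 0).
d(df) = 0

Step 1: df = sum_i (∂f/∂x_i) dx_i = (0) dx + (0) dy + (3*z^2) dz.
Step 2: Apply d again. Using the 1-form formula, the coefficient of dx ∧ dy in d(df) is ∂^2 f/∂x ∂y - ∂^2 f/∂y ∂x = (0) - (0) = 0 (equality of mixed partials for smooth f).
Similarly for dx ∧ dz and dy ∧ dz — all coefficients vanish. So d(df) = 0.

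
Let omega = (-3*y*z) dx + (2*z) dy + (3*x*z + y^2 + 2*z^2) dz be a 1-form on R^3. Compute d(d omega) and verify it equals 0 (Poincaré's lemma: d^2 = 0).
d(d omega) = 0

Step 1: d omega = sum_{i<j} (∂f_j/∂x_i - ∂f_i/∂x_j) dx_i ∧ dx_j:
  coeff of dx ∧ dy: 3*z
  coeff of dx ∧ dz: 3*y + 3*z
  coeff of dy ∧ dz: 2*y - 2
Step 2: Apply d again to each 2-form coefficient. The only possible 3-form in R^3 is dx ∧ dy ∧ dz, with coefficient
  ∂(coeff of dy∧dz)/∂x - ∂(coeff of dx∧dz)/∂y + ∂(coeff of dx∧dy)/∂z
  = ∂/∂x (2*y - 2) - ∂/∂y (3*y + 3*z) + ∂/∂z (3*z).
Each of these terms simplifies to sums of mixed partials that cancel in pairs. The result is 0 (by equality of mixed partials for smooth functions — Schwarz / Clairaut).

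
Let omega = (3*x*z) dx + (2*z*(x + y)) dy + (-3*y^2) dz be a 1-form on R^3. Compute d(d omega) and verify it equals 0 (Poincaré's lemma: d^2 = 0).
d(d omega) = 0

Step 1: d omega = sum_{i<j} (∂f_j/∂x_i - ∂f_i/∂x_j) dx_i ∧ dx_j:
  coeff of dx ∧ dy: 2*z
  coeff of dx ∧ dz: -3*x
  coeff of dy ∧ dz: -2*x - 8*y
Step 2: Apply d again to each 2-form coefficient. The only possible 3-form in R^3 is dx ∧ dy ∧ dz, with coefficient
  ∂(coeff of dy∧dz)/∂x - ∂(coeff of dx∧dz)/∂y + ∂(coeff of dx∧dy)/∂z
  = ∂/∂x (-2*x - 8*y) - ∂/∂y (-3*x) + ∂/∂z (2*z).
Each of these terms simplifies to sums of mixed partials that cancel in pairs. The result is 0 (by equality of mixed partials for smooth functions — Schwarz / Clairaut).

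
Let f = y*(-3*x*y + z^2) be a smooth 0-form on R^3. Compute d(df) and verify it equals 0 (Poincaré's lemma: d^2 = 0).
d(df) = 0

Step 1: df = sum_i (∂f/∂x_i) dx_i = (-3*y^2) dx + (-6*x*y + z^2) dy + (2*y*z) dz.
Step 2: Apply d again. Using the 1-form formula, the coefficient of dx ∧ dy in d(df) is ∂^2 f/∂x ∂y - ∂^2 f/∂y ∂x = (-6*y) - (-6*y) = 0 (equality of mixed partials for smooth f).
Similarly for dx ∧ dz and dy ∧ dz — all coefficients vanish. So d(df) = 0.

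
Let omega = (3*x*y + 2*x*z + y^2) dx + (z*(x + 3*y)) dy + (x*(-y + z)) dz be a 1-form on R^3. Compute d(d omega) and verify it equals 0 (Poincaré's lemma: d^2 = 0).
d(d omega) = 0

Step 1: d omega = sum_{i<j} (∂f_j/∂x_i - ∂f_i/∂x_j) dx_i ∧ dx_j:
  coeff of dx ∧ dy: -3*x - 2*y + z
  coeff of dx ∧ dz: -2*x - y + z
  coeff of dy ∧ dz: -2*x - 3*y
Step 2: Apply d again to each 2-form coefficient. The only possible 3-form in R^3 is dx ∧ dy ∧ dz, with coefficient
  ∂(coeff of dy∧dz)/∂x - ∂(coeff of dx∧dz)/∂y + ∂(coeff of dx∧dy)/∂z
  = ∂/∂x (-2*x - 3*y) - ∂/∂y (-2*x - y + z) + ∂/∂z (-3*x - 2*y + z).
Each of these terms simplifies to sums of mixed partials that cancel in pairs. The result is 0 (by equality of mixed partials for smooth functions — Schwarz / Clairaut).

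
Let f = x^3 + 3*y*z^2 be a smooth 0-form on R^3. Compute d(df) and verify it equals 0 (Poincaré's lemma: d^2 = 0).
d(df) = 0

Step 1: df = sum_i (∂f/∂x_i) dx_i = (3*x^2) dx + (3*z^2) dy + (6*y*z) dz.
Step 2: Apply d again. Using the 1-form formula, the coefficient of dx ∧ dy in d(df) is ∂^2 f/∂x ∂y - ∂^2 f/∂y ∂x = (0) - (0) = 0 (equality of mixed partials for smooth f).
Similarly for dx ∧ dz and dy ∧ dz — all coefficients vanish. So d(df) = 0.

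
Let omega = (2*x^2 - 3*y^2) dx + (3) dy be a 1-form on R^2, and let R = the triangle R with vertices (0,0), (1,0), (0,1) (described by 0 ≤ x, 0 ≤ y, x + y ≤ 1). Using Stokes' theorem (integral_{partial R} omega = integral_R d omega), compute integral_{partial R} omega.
integral_(partial R) omega = 1

Stokes: integral_partial_R omega = integral_R d omega with d omega = (∂Q/∂x - ∂P/∂y) dx ∧ dy.
  ∂Q/∂x = 0
  ∂P/∂y = -6*y
  integrand = ∂Q/∂x - ∂P/∂y = 6*y.
Integrating over R: integral_0^1 integral_0^{1-x} (6*y) dy dx = 1.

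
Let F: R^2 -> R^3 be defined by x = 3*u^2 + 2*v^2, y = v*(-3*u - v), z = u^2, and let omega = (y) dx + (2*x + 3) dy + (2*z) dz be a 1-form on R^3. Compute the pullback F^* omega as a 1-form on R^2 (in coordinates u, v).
F^* omega = (4*u^3 - 36*u^2*v - 6*u*v^2 - 12*v^3 - 9*v) du + (-18*u^3 - 12*u^2*v - 24*u*v^2 - 9*u - 12*v^3 - 6*v) dv

Using F^*(f dg) = (f ∘ F) d(g ∘ F), substitute each coordinate x_i by F_i(u, v) in f_i, and replace dx_i by d F_i = (∂F_i/∂u) du + (∂F_i/∂v) dv.
  For the x component: f_1(F) = v*(-3*u - v); d F_1 = (6*u) du + (4*v) dv
  For the y component: f_2(F) = 6*u^2 + 4*v^2 + 3; d F_2 = (-3*v) du + (-3*u - 2*v) dv
  For the z component: f_3(F) = 2*u^2; d F_3 = (2*u) du + (0) dv
Combining and collecting du, dv coefficients:
  coeff of du: 4*u^3 - 36*u^2*v - 6*u*v^2 - 12*v^3 - 9*v
  coeff of dv: -18*u^3 - 12*u^2*v - 24*u*v^2 - 9*u - 12*v^3 - 6*v
F^* omega = (4*u^3 - 36*u^2*v - 6*u*v^2 - 12*v^3 - 9*v) du + (-18*u^3 - 12*u^2*v - 24*u*v^2 - 9*u - 12*v^3 - 6*v) dv.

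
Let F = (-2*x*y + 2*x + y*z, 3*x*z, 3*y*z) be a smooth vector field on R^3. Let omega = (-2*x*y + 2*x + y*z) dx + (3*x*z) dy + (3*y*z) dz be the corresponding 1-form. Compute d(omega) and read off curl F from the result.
d(omega) = (-3*x + 3*z) dy ∧ dz + (y) dz ∧ dx + (2*x + 2*z) dx ∧ dy; curl F = (-3*x + 3*z, y, 2*x + 2*z)

d omega = sum_{i<j} (∂f_j/∂x_i - ∂f_i/∂x_j) dx_i ∧ dx_j. Under the identification (dy ∧ dz, dz ∧ dx, dx ∧ dy) ↔ (e_x, e_y, e_z), the coefficients are exactly the components of curl F. Compute:
  ∂R/∂y - ∂Q/∂z = (3*z) - (3*x) = -3*x + 3*z
  ∂P/∂z - ∂R/∂x = (y) - (0) = y
  ∂Q/∂x - ∂P/∂y = (3*z) - (-2*x + z) = 2*x + 2*z.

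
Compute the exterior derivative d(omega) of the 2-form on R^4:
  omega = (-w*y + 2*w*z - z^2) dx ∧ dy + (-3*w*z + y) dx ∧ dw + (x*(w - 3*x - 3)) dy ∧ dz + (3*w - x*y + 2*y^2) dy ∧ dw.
d(omega) = (3*w - 6*x - 2*z - 3) dx ∧ dy ∧ dz + (-2*y + 2*z - 1) dx ∧ dy ∧ dw + (3*w) dx ∧ dz ∧ dw + (x) dy ∧ dz ∧ dw

For a 2-form omega = sum_{i<j} g_{ij} dx_i ∧ dx_j, the exterior derivative is
  d(omega) = sum_{i<j} d(g_{ij}) ∧ dx_i ∧ dx_j = sum_{i<j, k} (∂g_{ij}/∂x_k) dx_k ∧ dx_i ∧ dx_j.
Expand each term, using dx_k ∧ dx_i ∧ dx_j = sgn(permutation) dx_{(a)} ∧ dx_{(b)} ∧ dx_{(c)} with (a < b < c) sorted:
  d(-w*y + 2*w*z - z^2) includes (∂/∂z)(-w*y + 2*w*z - z^2) dz = (2*w - 2*z) dz, which multiplied by dx ∧ dy gives (2*w - 2*z) dx ∧ dy ∧ dz
  d(-w*y + 2*w*z - z^2) includes (∂/∂w)(-w*y + 2*w*z - z^2) dw = (-y + 2*z) dw, which multiplied by dx ∧ dy gives (-y + 2*z) dx ∧ dy ∧ dw
  d(-3*w*z + y) includes (∂/∂y)(-3*w*z + y) dy = (1) dy, which multiplied by dx ∧ dw gives (-1) dx ∧ dy ∧ dw
  d(-3*w*z + y) includes (∂/∂z)(-3*w*z + y) dz = (-3*w) dz, which multiplied by dx ∧ dw gives (3*w) dx ∧ dz ∧ dw
  d(x*(w - 3*x - 3)) includes (∂/∂x)(x*(w - 3*x - 3)) dx = (w - 6*x - 3) dx, which multiplied by dy ∧ dz gives (w - 6*x - 3) dx ∧ dy ∧ dz
  d(x*(w - 3*x - 3)) includes (∂/∂w)(x*(w - 3*x - 3)) dw = (x) dw, which multiplied by dy ∧ dz gives (x) dy ∧ dz ∧ dw
  d(3*w - x*y + 2*y^2) includes (∂/∂x)(3*w - x*y + 2*y^2) dx = (-y) dx, which multiplied by dy ∧ dw gives (-y) dx ∧ dy ∧ dw
Collecting like 3-forms: d(omega) = (3*w - 6*x - 2*z - 3) dx ∧ dy ∧ dz + (-2*y + 2*z - 1) dx ∧ dy ∧ dw + (3*w) dx ∧ dz ∧ dw + (x) dy ∧ dz ∧ dw.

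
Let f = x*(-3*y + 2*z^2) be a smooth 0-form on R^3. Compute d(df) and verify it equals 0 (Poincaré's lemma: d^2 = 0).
d(df) = 0

Step 1: df = sum_i (∂f/∂x_i) dx_i = (-3*y + 2*z^2) dx + (-3*x) dy + (4*x*z) dz.
Step 2: Apply d again. Using the 1-form formula, the coefficient of dx ∧ dy in d(df) is ∂^2 f/∂x ∂y - ∂^2 f/∂y ∂x = (-3) - (-3) = 0 (equality of mixed partials for smooth f).
Similarly for dx ∧ dz and dy ∧ dz — all coefficients vanish. So d(df) = 0.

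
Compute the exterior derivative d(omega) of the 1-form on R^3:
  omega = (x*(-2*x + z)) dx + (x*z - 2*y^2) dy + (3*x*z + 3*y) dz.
d(omega) = (z) dx ∧ dy + (-x + 3*z) dx ∧ dz + (3 - x) dy ∧ dz

For a 1-form omega = sum_i f_i dx_i, the exterior derivative is
  d(omega) = sum_{i < j} (∂f_j/∂x_i - ∂f_i/∂x_j) dx_i ∧ dx_j.
  coefficient of dx ∧ dy: ∂f_2/∂x - ∂f_1/∂y = ∂(x*z - 2*y^2)/∂x - ∂(x*(-2*x + z))/∂y = z
  coefficient of dx ∧ dz: ∂f_3/∂x - ∂f_1/∂z = ∂(3*x*z + 3*y)/∂x - ∂(x*(-2*x + z))/∂z = -x + 3*z
  coefficient of dy ∧ dz: ∂f_3/∂y - ∂f_2/∂z = ∂(3*x*z + 3*y)/∂y - ∂(x*z - 2*y^2)/∂z = 3 - x
Assembling: d(omega) = (z) dx ∧ dy + (-x + 3*z) dx ∧ dz + (3 - x) dy ∧ dz.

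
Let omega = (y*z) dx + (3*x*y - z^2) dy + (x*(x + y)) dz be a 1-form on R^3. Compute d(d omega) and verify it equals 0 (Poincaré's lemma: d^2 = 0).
d(d omega) = 0

Step 1: d omega = sum_{i<j} (∂f_j/∂x_i - ∂f_i/∂x_j) dx_i ∧ dx_j:
  coeff of dx ∧ dy: 3*y - z
  coeff of dx ∧ dz: 2*x
  coeff of dy ∧ dz: x + 2*z
Step 2: Apply d again to each 2-form coefficient. The only possible 3-form in R^3 is dx ∧ dy ∧ dz, with coefficient
  ∂(coeff of dy∧dz)/∂x - ∂(coeff of dx∧dz)/∂y + ∂(coeff of dx∧dy)/∂z
  = ∂/∂x (x + 2*z) - ∂/∂y (2*x) + ∂/∂z (3*y - z).
Each of these terms simplifies to sums of mixed partials that cancel in pairs. The result is 0 (by equality of mixed partials for smooth functions — Schwarz / Clairaut).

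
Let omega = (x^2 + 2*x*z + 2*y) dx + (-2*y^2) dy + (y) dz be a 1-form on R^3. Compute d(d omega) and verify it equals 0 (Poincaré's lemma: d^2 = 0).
d(d omega) = 0

Step 1: d omega = sum_{i<j} (∂f_j/∂x_i - ∂f_i/∂x_j) dx_i ∧ dx_j:
  coeff of dx ∧ dy: -2
  coeff of dx ∧ dz: -2*x
  coeff of dy ∧ dz: 1
Step 2: Apply d again to each 2-form coefficient. The only possible 3-form in R^3 is dx ∧ dy ∧ dz, with coefficient
  ∂(coeff of dy∧dz)/∂x - ∂(coeff of dx∧dz)/∂y + ∂(coeff of dx∧dy)/∂z
  = ∂/∂x (1) - ∂/∂y (-2*x) + ∂/∂z (-2).
Each of these terms simplifies to sums of mixed partials that cancel in pairs. The result is 0 (by equality of mixed partials for smooth functions — Schwarz / Clairaut).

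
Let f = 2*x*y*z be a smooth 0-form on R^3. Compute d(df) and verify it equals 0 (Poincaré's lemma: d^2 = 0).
d(df) = 0

Step 1: df = sum_i (∂f/∂x_i) dx_i = (2*y*z) dx + (2*x*z) dy + (2*x*y) dz.
Step 2: Apply d again. Using the 1-form formula, the coefficient of dx ∧ dy in d(df) is ∂^2 f/∂x ∂y - ∂^2 f/∂y ∂x = (2*z) - (2*z) = 0 (equality of mixed partials for smooth f).
Similarly for dx ∧ dz and dy ∧ dz — all coefficients vanish. So d(df) = 0.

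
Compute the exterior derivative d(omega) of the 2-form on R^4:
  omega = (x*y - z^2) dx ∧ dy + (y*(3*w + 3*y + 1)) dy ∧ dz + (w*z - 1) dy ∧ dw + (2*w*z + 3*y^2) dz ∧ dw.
d(omega) = (-2*z) dx ∧ dy ∧ dz + (-w + 9*y) dy ∧ dz ∧ dw

For a 2-form omega = sum_{i<j} g_{ij} dx_i ∧ dx_j, the exterior derivative is
  d(omega) = sum_{i<j} d(g_{ij}) ∧ dx_i ∧ dx_j = sum_{i<j, k} (∂g_{ij}/∂x_k) dx_k ∧ dx_i ∧ dx_j.
Expand each term, using dx_k ∧ dx_i ∧ dx_j = sgn(permutation) dx_{(a)} ∧ dx_{(b)} ∧ dx_{(c)} with (a < b < c) sorted:
  d(x*y - z^2) includes (∂/∂z)(x*y - z^2) dz = (-2*z) dz, which multiplied by dx ∧ dy gives (-2*z) dx ∧ dy ∧ dz
  d(y*(3*w + 3*y + 1)) includes (∂/∂w)(y*(3*w + 3*y + 1)) dw = (3*y) dw, which multiplied by dy ∧ dz gives (3*y) dy ∧ dz ∧ dw
  d(w*z - 1) includes (∂/∂z)(w*z - 1) dz = (w) dz, which multiplied by dy ∧ dw gives (-w) dy ∧ dz ∧ dw
  d(2*w*z + 3*y^2) includes (∂/∂y)(2*w*z + 3*y^2) dy = (6*y) dy, which multiplied by dz ∧ dw gives (6*y) dy ∧ dz ∧ dw
Collecting like 3-forms: d(omega) = (-2*z) dx ∧ dy ∧ dz + (-w + 9*y) dy ∧ dz ∧ dw.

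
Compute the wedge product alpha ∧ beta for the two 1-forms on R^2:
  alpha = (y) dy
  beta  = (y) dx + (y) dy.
alpha ∧ beta = (-y^2) dx ∧ dy

Distribute the wedge, using dx_i ∧ dx_j = -dx_j ∧ dx_i and dx_i ∧ dx_i = 0. For each pair (i, j) with i < j, the coefficient of dx_i ∧ dx_j in alpha ∧ beta is (alpha_i * beta_j - alpha_j * beta_i). Collecting: alpha ∧ beta = (-y^2) dx ∧ dy.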